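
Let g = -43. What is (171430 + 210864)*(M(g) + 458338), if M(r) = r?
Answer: 175203428730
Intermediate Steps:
(171430 + 210864)*(M(g) + 458338) = (171430 + 210864)*(-43 + 458338) = 382294*458295 = 175203428730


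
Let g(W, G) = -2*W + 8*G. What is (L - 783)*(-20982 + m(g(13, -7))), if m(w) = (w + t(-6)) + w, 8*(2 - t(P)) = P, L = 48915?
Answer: -1017666909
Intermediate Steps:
t(P) = 2 - P/8
m(w) = 11/4 + 2*w (m(w) = (w + (2 - ⅛*(-6))) + w = (w + (2 + ¾)) + w = (w + 11/4) + w = (11/4 + w) + w = 11/4 + 2*w)
(L - 783)*(-20982 + m(g(13, -7))) = (48915 - 783)*(-20982 + (11/4 + 2*(-2*13 + 8*(-7)))) = 48132*(-20982 + (11/4 + 2*(-26 - 56))) = 48132*(-20982 + (11/4 + 2*(-82))) = 48132*(-20982 + (11/4 - 164)) = 48132*(-20982 - 645/4) = 48132*(-84573/4) = -1017666909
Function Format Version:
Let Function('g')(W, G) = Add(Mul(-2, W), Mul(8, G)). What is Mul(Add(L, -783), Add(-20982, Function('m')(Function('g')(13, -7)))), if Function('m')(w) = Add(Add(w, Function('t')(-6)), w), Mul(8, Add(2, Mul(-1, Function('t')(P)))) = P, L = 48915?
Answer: -1017666909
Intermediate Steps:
Function('t')(P) = Add(2, Mul(Rational(-1, 8), P))
Function('m')(w) = Add(Rational(11, 4), Mul(2, w)) (Function('m')(w) = Add(Add(w, Add(2, Mul(Rational(-1, 8), -6))), w) = Add(Add(w, Add(2, Rational(3, 4))), w) = Add(Add(w, Rational(11, 4)), w) = Add(Add(Rational(11, 4), w), w) = Add(Rational(11, 4), Mul(2, w)))
Mul(Add(L, -783), Add(-20982, Function('m')(Function('g')(13, -7)))) = Mul(Add(48915, -783), Add(-20982, Add(Rational(11, 4), Mul(2, Add(Mul(-2, 13), Mul(8, -7)))))) = Mul(48132, Add(-20982, Add(Rational(11, 4), Mul(2, Add(-26, -56))))) = Mul(48132, Add(-20982, Add(Rational(11, 4), Mul(2, -82)))) = Mul(48132, Add(-20982, Add(Rational(11, 4), -164))) = Mul(48132, Add(-20982, Rational(-645, 4))) = Mul(48132, Rational(-84573, 4)) = -1017666909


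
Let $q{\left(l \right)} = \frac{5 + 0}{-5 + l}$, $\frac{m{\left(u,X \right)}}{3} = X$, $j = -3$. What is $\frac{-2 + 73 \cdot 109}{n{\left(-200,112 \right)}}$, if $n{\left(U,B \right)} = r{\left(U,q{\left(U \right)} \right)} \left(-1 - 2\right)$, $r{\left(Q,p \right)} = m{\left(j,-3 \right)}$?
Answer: $\frac{7955}{27} \approx 294.63$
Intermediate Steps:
$m{\left(u,X \right)} = 3 X$
$q{\left(l \right)} = \frac{5}{-5 + l}$
$r{\left(Q,p \right)} = -9$ ($r{\left(Q,p \right)} = 3 \left(-3\right) = -9$)
$n{\left(U,B \right)} = 27$ ($n{\left(U,B \right)} = - 9 \left(-1 - 2\right) = \left(-9\right) \left(-3\right) = 27$)
$\frac{-2 + 73 \cdot 109}{n{\left(-200,112 \right)}} = \frac{-2 + 73 \cdot 109}{27} = \left(-2 + 7957\right) \frac{1}{27} = 7955 \cdot \frac{1}{27} = \frac{7955}{27}$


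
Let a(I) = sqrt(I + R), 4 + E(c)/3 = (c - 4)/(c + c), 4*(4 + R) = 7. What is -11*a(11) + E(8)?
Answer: -45/4 - 11*sqrt(35)/2 ≈ -43.788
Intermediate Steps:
R = -9/4 (R = -4 + (1/4)*7 = -4 + 7/4 = -9/4 ≈ -2.2500)
E(c) = -12 + 3*(-4 + c)/(2*c) (E(c) = -12 + 3*((c - 4)/(c + c)) = -12 + 3*((-4 + c)/((2*c))) = -12 + 3*((-4 + c)*(1/(2*c))) = -12 + 3*((-4 + c)/(2*c)) = -12 + 3*(-4 + c)/(2*c))
a(I) = sqrt(-9/4 + I) (a(I) = sqrt(I - 9/4) = sqrt(-9/4 + I))
-11*a(11) + E(8) = -11*sqrt(-9 + 4*11)/2 + (-21/2 - 6/8) = -11*sqrt(-9 + 44)/2 + (-21/2 - 6*1/8) = -11*sqrt(35)/2 + (-21/2 - 3/4) = -11*sqrt(35)/2 - 45/4 = -45/4 - 11*sqrt(35)/2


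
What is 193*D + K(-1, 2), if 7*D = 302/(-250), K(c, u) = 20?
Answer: -11643/875 ≈ -13.306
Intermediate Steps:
D = -151/875 (D = (302/(-250))/7 = (302*(-1/250))/7 = (⅐)*(-151/125) = -151/875 ≈ -0.17257)
193*D + K(-1, 2) = 193*(-151/875) + 20 = -29143/875 + 20 = -11643/875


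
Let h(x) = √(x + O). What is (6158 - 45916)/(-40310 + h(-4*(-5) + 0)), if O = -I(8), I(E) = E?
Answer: 400661245/406224022 + 19879*√3/406224022 ≈ 0.98639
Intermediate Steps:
O = -8 (O = -1*8 = -8)
h(x) = √(-8 + x) (h(x) = √(x - 8) = √(-8 + x))
(6158 - 45916)/(-40310 + h(-4*(-5) + 0)) = (6158 - 45916)/(-40310 + √(-8 + (-4*(-5) + 0))) = -39758/(-40310 + √(-8 + (20 + 0))) = -39758/(-40310 + √(-8 + 20)) = -39758/(-40310 + √12) = -39758/(-40310 + 2*√3)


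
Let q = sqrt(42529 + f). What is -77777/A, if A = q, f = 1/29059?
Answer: -77777*sqrt(8978142827627)/617925106 ≈ -377.15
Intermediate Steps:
f = 1/29059 ≈ 3.4413e-5
q = 2*sqrt(8978142827627)/29059 (q = sqrt(42529 + 1/29059) = sqrt(1235850212/29059) = 2*sqrt(8978142827627)/29059 ≈ 206.23)
A = 2*sqrt(8978142827627)/29059 ≈ 206.23
-77777/A = -77777*sqrt(8978142827627)/617925106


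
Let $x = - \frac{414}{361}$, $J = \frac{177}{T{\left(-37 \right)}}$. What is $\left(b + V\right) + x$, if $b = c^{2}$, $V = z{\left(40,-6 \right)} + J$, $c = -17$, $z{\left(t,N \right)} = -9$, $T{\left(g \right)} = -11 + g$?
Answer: $\frac{1589357}{5776} \approx 275.17$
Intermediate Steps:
$J = - \frac{59}{16}$ ($J = \frac{177}{-11 - 37} = \frac{177}{-48} = 177 \left(- \frac{1}{48}\right) = - \frac{59}{16} \approx -3.6875$)
$V = - \frac{203}{16}$ ($V = -9 - \frac{59}{16} = - \frac{203}{16} \approx -12.688$)
$x = - \frac{414}{361}$ ($x = \left(-414\right) \frac{1}{361} = - \frac{414}{361} \approx -1.1468$)
$b = 289$ ($b = \left(-17\right)^{2} = 289$)
$\left(b + V\right) + x = \left(289 - \frac{203}{16}\right) - \frac{414}{361} = \frac{4421}{16} - \frac{414}{361} = \frac{1589357}{5776}$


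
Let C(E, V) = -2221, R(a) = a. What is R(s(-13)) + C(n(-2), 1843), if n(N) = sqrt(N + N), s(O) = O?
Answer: -2234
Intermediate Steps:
n(N) = sqrt(2)*sqrt(N) (n(N) = sqrt(2*N) = sqrt(2)*sqrt(N))
R(s(-13)) + C(n(-2), 1843) = -13 - 2221 = -2234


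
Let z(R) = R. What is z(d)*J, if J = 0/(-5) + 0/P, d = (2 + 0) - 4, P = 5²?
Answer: 0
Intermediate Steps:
P = 25
d = -2 (d = 2 - 4 = -2)
J = 0 (J = 0/(-5) + 0/25 = 0*(-⅕) + 0*(1/25) = 0 + 0 = 0)
z(d)*J = -2*0 = 0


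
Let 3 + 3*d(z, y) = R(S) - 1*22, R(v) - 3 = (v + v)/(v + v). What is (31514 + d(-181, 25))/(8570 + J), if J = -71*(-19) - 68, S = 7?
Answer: 31507/9851 ≈ 3.1984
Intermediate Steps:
R(v) = 4 (R(v) = 3 + (v + v)/(v + v) = 3 + (2*v)/((2*v)) = 3 + (2*v)*(1/(2*v)) = 3 + 1 = 4)
J = 1281 (J = 1349 - 68 = 1281)
d(z, y) = -7 (d(z, y) = -1 + (4 - 1*22)/3 = -1 + (4 - 22)/3 = -1 + (1/3)*(-18) = -1 - 6 = -7)
(31514 + d(-181, 25))/(8570 + J) = (31514 - 7)/(8570 + 1281) = 31507/9851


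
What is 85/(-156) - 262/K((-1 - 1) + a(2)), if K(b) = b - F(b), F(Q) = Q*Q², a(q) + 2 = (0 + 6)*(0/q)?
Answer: -1277/260 ≈ -4.9115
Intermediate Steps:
a(q) = -2 (a(q) = -2 + (0 + 6)*(0/q) = -2 + 6*0 = -2 + 0 = -2)
F(Q) = Q³
K(b) = b - b³
85/(-156) - 262/K((-1 - 1) + a(2)) = 85/(-156) - 262/(((-1 - 1) - 2) - ((-1 - 1) - 2)³) = 85*(-1/156) - 262/((-2 - 2) - (-2 - 2)³) = -85/156 - 262/(-4 - 1*(-4)³) = -85/156 - 262/(-4 - 1*(-64)) = -85/156 - 262/(-4 + 64) = -85/156 - 262/60 = -85/156 - 262*1/60 = -85/156 - 131/30 = -1277/260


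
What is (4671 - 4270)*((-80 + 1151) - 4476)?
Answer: -1365405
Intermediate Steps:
(4671 - 4270)*((-80 + 1151) - 4476) = 401*(1071 - 4476) = 401*(-3405) = -1365405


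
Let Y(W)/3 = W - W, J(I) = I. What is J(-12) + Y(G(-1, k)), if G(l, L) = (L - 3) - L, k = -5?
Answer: -12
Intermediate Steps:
G(l, L) = -3 (G(l, L) = (-3 + L) - L = -3)
Y(W) = 0 (Y(W) = 3*(W - W) = 3*0 = 0)
J(-12) + Y(G(-1, k)) = -12 + 0 = -12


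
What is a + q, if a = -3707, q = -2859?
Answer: -6566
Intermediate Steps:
a + q = -3707 - 2859 = -6566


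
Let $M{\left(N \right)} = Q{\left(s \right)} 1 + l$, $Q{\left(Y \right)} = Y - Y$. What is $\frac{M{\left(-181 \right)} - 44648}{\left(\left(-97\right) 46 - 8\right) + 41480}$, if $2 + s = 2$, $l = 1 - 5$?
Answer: $- \frac{22326}{18505} \approx -1.2065$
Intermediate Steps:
$l = -4$
$s = 0$ ($s = -2 + 2 = 0$)
$Q{\left(Y \right)} = 0$
$M{\left(N \right)} = -4$ ($M{\left(N \right)} = 0 \cdot 1 - 4 = 0 - 4 = -4$)
$\frac{M{\left(-181 \right)} - 44648}{\left(\left(-97\right) 46 - 8\right) + 41480} = \frac{-4 - 44648}{\left(\left(-97\right) 46 - 8\right) + 41480} = - \frac{44652}{\left(-4462 - 8\right) + 41480} = - \frac{44652}{-4470 + 41480} = - \frac{44652}{37010} = \left(-44652\right) \frac{1}{37010} = - \frac{22326}{18505}$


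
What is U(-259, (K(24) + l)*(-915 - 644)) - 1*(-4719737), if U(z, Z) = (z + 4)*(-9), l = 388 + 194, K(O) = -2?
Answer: 4722032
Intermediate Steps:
l = 582
U(z, Z) = -36 - 9*z (U(z, Z) = (4 + z)*(-9) = -36 - 9*z)
U(-259, (K(24) + l)*(-915 - 644)) - 1*(-4719737) = (-36 - 9*(-259)) - 1*(-4719737) = (-36 + 2331) + 4719737 = 2295 + 4719737 = 4722032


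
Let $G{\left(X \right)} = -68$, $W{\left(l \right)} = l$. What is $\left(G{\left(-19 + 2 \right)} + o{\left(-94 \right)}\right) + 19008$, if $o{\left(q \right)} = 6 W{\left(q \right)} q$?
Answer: $71956$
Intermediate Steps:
$o{\left(q \right)} = 6 q^{2}$ ($o{\left(q \right)} = 6 q q = 6 q^{2}$)
$\left(G{\left(-19 + 2 \right)} + o{\left(-94 \right)}\right) + 19008 = \left(-68 + 6 \left(-94\right)^{2}\right) + 19008 = \left(-68 + 6 \cdot 8836\right) + 19008 = \left(-68 + 53016\right) + 19008 = 52948 + 19008 = 71956$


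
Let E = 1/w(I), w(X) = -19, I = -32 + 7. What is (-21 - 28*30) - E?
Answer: -16358/19 ≈ -860.95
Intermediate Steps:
I = -25
E = -1/19 (E = 1/(-19) = -1/19 ≈ -0.052632)
(-21 - 28*30) - E = (-21 - 28*30) - 1*(-1/19) = (-21 - 840) + 1/19 = -861 + 1/19 = -16358/19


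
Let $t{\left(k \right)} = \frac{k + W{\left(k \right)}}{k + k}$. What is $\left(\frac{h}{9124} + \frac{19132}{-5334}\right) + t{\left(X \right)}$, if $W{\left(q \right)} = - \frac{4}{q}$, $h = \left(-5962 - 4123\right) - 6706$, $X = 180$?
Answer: $- \frac{161860179259}{32850505800} \approx -4.9272$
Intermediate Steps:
$h = -16791$ ($h = -10085 - 6706 = -16791$)
$t{\left(k \right)} = \frac{k - \frac{4}{k}}{2 k}$ ($t{\left(k \right)} = \frac{k - \frac{4}{k}}{k + k} = \frac{k - \frac{4}{k}}{2 k}$)
$\left(\frac{h}{9124} + \frac{19132}{-5334}\right) + t{\left(X \right)} = \left(- \frac{16791}{9124} + \frac{19132}{-5334}\right) + \left(\frac{1}{2} - \frac{2}{32400}\right) = \left(\left(-16791\right) \frac{1}{9124} + 19132 \left(- \frac{1}{5334}\right)\right) + \left(\frac{1}{2} - \frac{1}{16200}\right) = \left(- \frac{16791}{9124} - \frac{9566}{2667}\right) + \left(\frac{1}{2} - \frac{1}{16200}\right) = - \frac{132061781}{24333708} + \frac{8099}{16200} = - \frac{161860179259}{32850505800}$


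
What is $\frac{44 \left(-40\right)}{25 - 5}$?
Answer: $-88$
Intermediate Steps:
$\frac{44 \left(-40\right)}{25 - 5} = - \frac{1760}{20} = \left(-1760\right) \frac{1}{20} = -88$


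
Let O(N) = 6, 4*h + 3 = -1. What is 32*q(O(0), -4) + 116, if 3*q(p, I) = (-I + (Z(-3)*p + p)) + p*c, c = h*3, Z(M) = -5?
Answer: -868/3 ≈ -289.33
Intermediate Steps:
h = -1 (h = -¾ + (¼)*(-1) = -¾ - ¼ = -1)
c = -3 (c = -1*3 = -3)
q(p, I) = -7*p/3 - I/3 (q(p, I) = ((-I + (-5*p + p)) + p*(-3))/3 = ((-I - 4*p) - 3*p)/3 = (-I - 7*p)/3 = -7*p/3 - I/3)
32*q(O(0), -4) + 116 = 32*(-7/3*6 - ⅓*(-4)) + 116 = 32*(-14 + 4/3) + 116 = 32*(-38/3) + 116 = -1216/3 + 116 = -868/3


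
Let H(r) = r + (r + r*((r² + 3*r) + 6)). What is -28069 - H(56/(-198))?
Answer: -27233338103/970299 ≈ -28067.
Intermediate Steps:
H(r) = 2*r + r*(6 + r² + 3*r) (H(r) = r + (r + r*(6 + r² + 3*r)) = 2*r + r*(6 + r² + 3*r))
-28069 - H(56/(-198)) = -28069 - 56/(-198)*(8 + (56/(-198))² + 3*(56/(-198))) = -28069 - 56*(-1/198)*(8 + (56*(-1/198))² + 3*(56*(-1/198))) = -28069 - (-28)*(8 + (-28/99)² + 3*(-28/99))/99 = -28069 - (-28)*(8 + 784/9801 - 28/33)/99 = -28069 - (-28)*70876/(99*9801) = -28069 - 1*(-1984528/970299) = -28069 + 1984528/970299 = -27233338103/970299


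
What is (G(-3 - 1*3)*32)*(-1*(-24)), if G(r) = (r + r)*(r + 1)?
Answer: 46080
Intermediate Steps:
G(r) = 2*r*(1 + r) (G(r) = (2*r)*(1 + r) = 2*r*(1 + r))
(G(-3 - 1*3)*32)*(-1*(-24)) = ((2*(-3 - 1*3)*(1 + (-3 - 1*3)))*32)*(-1*(-24)) = ((2*(-3 - 3)*(1 + (-3 - 3)))*32)*24 = ((2*(-6)*(1 - 6))*32)*24 = ((2*(-6)*(-5))*32)*24 = (60*32)*24 = 1920*24 = 46080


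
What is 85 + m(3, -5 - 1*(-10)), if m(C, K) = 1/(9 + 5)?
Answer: 1191/14 ≈ 85.071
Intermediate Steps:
m(C, K) = 1/14
85 + m(3, -5 - 1*(-10)) = 85 + 1/14 = 1191/14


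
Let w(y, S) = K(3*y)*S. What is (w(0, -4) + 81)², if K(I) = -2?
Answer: 7921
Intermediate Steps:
w(y, S) = -2*S
(w(0, -4) + 81)² = (-2*(-4) + 81)² = (8 + 81)² = 89² = 7921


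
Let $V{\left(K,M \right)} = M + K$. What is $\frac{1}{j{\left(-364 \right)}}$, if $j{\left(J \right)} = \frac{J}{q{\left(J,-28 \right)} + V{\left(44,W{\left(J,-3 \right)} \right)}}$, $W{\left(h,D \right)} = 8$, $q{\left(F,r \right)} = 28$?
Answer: $- \frac{20}{91} \approx -0.21978$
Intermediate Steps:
$V{\left(K,M \right)} = K + M$
$j{\left(J \right)} = \frac{J}{80}$ ($j{\left(J \right)} = \frac{J}{28 + \left(44 + 8\right)} = \frac{J}{28 + 52} = \frac{J}{80}$)
$\frac{1}{j{\left(-364 \right)}} = \frac{1}{\frac{1}{80} \left(-364\right)} = \frac{1}{- \frac{91}{20}} = - \frac{20}{91}$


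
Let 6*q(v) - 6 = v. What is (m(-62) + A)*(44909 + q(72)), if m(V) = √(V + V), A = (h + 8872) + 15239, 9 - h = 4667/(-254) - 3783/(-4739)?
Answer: 652594129652211/601853 + 89844*I*√31 ≈ 1.0843e+9 + 5.0023e+5*I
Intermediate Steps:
h = 31989385/1203706 (h = 9 - (4667/(-254) - 3783/(-4739)) = 9 - (4667*(-1/254) - 3783*(-1/4739)) = 9 - (-4667/254 + 3783/4739) = 9 - 1*(-21156031/1203706) = 9 + 21156031/1203706 = 31989385/1203706 ≈ 26.576)
q(v) = 1 + v/6
A = 29054544751/1203706 (A = (31989385/1203706 + 8872) + 15239 = 10711269017/1203706 + 15239 = 29054544751/1203706 ≈ 24138.)
m(V) = √2*√V (m(V) = √(2*V) = √2*√V)
(m(-62) + A)*(44909 + q(72)) = (√2*√(-62) + 29054544751/1203706)*(44909 + (1 + (⅙)*72)) = (√2*(I*√62) + 29054544751/1203706)*(44909 + (1 + 12)) = (2*I*√31 + 29054544751/1203706)*(44909 + 13) = (29054544751/1203706 + 2*I*√31)*44922 = 652594129652211/601853 + 89844*I*√31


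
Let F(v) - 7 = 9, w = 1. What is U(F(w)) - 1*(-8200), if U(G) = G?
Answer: 8216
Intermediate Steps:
F(v) = 16 (F(v) = 7 + 9 = 16)
U(F(w)) - 1*(-8200) = 16 - 1*(-8200) = 16 + 8200 = 8216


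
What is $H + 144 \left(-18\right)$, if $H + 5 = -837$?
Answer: $-3434$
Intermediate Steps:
$H = -842$ ($H = -5 - 837 = -842$)
$H + 144 \left(-18\right) = -842 + 144 \left(-18\right) = -842 - 2592 = -3434$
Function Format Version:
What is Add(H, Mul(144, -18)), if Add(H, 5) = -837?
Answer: -3434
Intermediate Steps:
H = -842 (H = Add(-5, -837) = -842)
Add(H, Mul(144, -18)) = Add(-842, Mul(144, -18)) = Add(-842, -2592) = -3434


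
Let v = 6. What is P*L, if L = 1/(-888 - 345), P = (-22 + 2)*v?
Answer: 40/411 ≈ 0.097324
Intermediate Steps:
P = -120 (P = (-22 + 2)*6 = -20*6 = -120)
L = -1/1233 (L = 1/(-1233) = -1/1233 ≈ -0.00081103)
P*L = -120*(-1/1233) = 40/411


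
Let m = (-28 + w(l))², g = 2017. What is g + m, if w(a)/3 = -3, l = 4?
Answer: 3386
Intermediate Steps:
w(a) = -9 (w(a) = 3*(-3) = -9)
m = 1369 (m = (-28 - 9)² = (-37)² = 1369)
g + m = 2017 + 1369 = 3386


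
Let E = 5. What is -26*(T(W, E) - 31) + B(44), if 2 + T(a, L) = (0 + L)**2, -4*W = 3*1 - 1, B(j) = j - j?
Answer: 208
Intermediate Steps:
B(j) = 0
W = -1/2 (W = -(3*1 - 1)/4 = -(3 - 1)/4 = -1/4*2 = -1/2 ≈ -0.50000)
T(a, L) = -2 + L**2 (T(a, L) = -2 + (0 + L)**2 = -2 + L**2)
-26*(T(W, E) - 31) + B(44) = -26*((-2 + 5**2) - 31) + 0 = -26*((-2 + 25) - 31) + 0 = -26*(23 - 31) + 0 = -26*(-8) + 0 = 208 + 0 = 208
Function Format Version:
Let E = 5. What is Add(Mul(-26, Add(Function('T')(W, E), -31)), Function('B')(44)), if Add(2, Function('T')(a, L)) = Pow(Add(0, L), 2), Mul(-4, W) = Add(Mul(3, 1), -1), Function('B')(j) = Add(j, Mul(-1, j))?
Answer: 208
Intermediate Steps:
Function('B')(j) = 0
W = Rational(-1, 2) (W = Mul(Rational(-1, 4), Add(Mul(3, 1), -1)) = Mul(Rational(-1, 4), Add(3, -1)) = Mul(Rational(-1, 4), 2) = Rational(-1, 2) ≈ -0.50000)
Function('T')(a, L) = Add(-2, Pow(L, 2)) (Function('T')(a, L) = Add(-2, Pow(Add(0, L), 2)) = Add(-2, Pow(L, 2)))
Add(Mul(-26, Add(Function('T')(W, E), -31)), Function('B')(44)) = Add(Mul(-26, Add(Add(-2, Pow(5, 2)), -31)), 0) = Add(Mul(-26, Add(Add(-2, 25), -31)), 0) = Add(Mul(-26, Add(23, -31)), 0) = Add(Mul(-26, -8), 0) = Add(208, 0) = 208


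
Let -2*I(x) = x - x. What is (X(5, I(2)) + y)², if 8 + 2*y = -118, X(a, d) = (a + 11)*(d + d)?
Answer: 3969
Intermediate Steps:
I(x) = 0 (I(x) = -(x - x)/2 = -½*0 = 0)
X(a, d) = 2*d*(11 + a) (X(a, d) = (11 + a)*(2*d) = 2*d*(11 + a))
y = -63 (y = -4 + (½)*(-118) = -4 - 59 = -63)
(X(5, I(2)) + y)² = (2*0*(11 + 5) - 63)² = (2*0*16 - 63)² = (0 - 63)² = (-63)² = 3969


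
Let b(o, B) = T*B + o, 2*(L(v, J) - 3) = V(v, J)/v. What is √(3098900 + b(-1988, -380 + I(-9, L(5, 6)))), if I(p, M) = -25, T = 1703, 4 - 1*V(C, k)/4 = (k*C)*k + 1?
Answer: √2407197 ≈ 1551.5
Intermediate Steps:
V(C, k) = 12 - 4*C*k² (V(C, k) = 16 - 4*((k*C)*k + 1) = 16 - 4*((C*k)*k + 1) = 16 - 4*(C*k² + 1) = 16 - 4*(1 + C*k²) = 16 + (-4 - 4*C*k²) = 12 - 4*C*k²)
L(v, J) = 3 + (12 - 4*v*J²)/(2*v) (L(v, J) = 3 + ((12 - 4*v*J²)/v)/2 = 3 + (12 - 4*v*J²)/(2*v))
b(o, B) = o + 1703*B (b(o, B) = 1703*B + o = o + 1703*B)
√(3098900 + b(-1988, -380 + I(-9, L(5, 6)))) = √(3098900 + (-1988 + 1703*(-380 - 25))) = √(3098900 + (-1988 + 1703*(-405))) = √(3098900 + (-1988 - 689715)) = √(3098900 - 691703) = √2407197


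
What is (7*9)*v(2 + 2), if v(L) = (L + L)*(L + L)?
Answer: 4032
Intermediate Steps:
v(L) = 4*L² (v(L) = (2*L)*(2*L) = 4*L²)
(7*9)*v(2 + 2) = (7*9)*(4*(2 + 2)²) = 63*(4*4²) = 63*(4*16) = 63*64 = 4032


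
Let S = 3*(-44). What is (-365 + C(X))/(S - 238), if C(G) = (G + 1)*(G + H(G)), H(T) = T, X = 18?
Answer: -319/370 ≈ -0.86216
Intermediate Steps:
S = -132
C(G) = 2*G*(1 + G) (C(G) = (G + 1)*(G + G) = (1 + G)*(2*G) = 2*G*(1 + G))
(-365 + C(X))/(S - 238) = (-365 + 2*18*(1 + 18))/(-132 - 238) = (-365 + 2*18*19)/(-370) = (-365 + 684)*(-1/370) = 319*(-1/370) = -319/370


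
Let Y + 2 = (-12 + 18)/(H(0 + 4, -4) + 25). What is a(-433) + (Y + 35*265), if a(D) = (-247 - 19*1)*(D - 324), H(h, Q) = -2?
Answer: 4844611/23 ≈ 2.1064e+5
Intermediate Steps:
Y = -40/23 (Y = -2 + (-12 + 18)/(-2 + 25) = -2 + 6/23 = -40/23 ≈ -1.7391)
a(D) = 86184 - 266*D (a(D) = (-247 - 19)*(-324 + D) = -266*(-324 + D) = 86184 - 266*D)
a(-433) + (Y + 35*265) = (86184 - 266*(-433)) + (-40/23 + 35*265) = (86184 + 115178) + (-40/23 + 9275) = 201362 + 213285/23 = 4844611/23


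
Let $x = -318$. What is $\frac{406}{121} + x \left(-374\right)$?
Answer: $\frac{14391178}{121} \approx 1.1894 \cdot 10^{5}$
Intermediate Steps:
$\frac{406}{121} + x \left(-374\right) = \frac{406}{121} - -118932 = 406 \cdot \frac{1}{121} + 118932 = \frac{406}{121} + 118932 = \frac{14391178}{121}$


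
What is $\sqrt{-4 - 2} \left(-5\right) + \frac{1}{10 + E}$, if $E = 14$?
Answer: $\frac{1}{24} - 5 i \sqrt{6} \approx 0.041667 - 12.247 i$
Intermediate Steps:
$\sqrt{-4 - 2} \left(-5\right) + \frac{1}{10 + E} = \sqrt{-4 - 2} \left(-5\right) + \frac{1}{10 + 14} = \sqrt{-6} \left(-5\right) + \frac{1}{24} = i \sqrt{6} \left(-5\right) + \frac{1}{24} = - 5 i \sqrt{6} + \frac{1}{24} = \frac{1}{24} - 5 i \sqrt{6}$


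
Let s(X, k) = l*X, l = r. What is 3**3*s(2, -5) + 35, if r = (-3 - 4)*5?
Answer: -1855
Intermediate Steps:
r = -35 (r = -7*5 = -35)
l = -35
s(X, k) = -35*X
3**3*s(2, -5) + 35 = 3**3*(-35*2) + 35 = 27*(-70) + 35 = -1890 + 35 = -1855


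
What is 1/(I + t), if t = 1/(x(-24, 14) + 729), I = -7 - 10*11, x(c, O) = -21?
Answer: -708/82835 ≈ -0.0085471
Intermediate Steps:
I = -117 (I = -7 - 110 = -117)
t = 1/708 (t = 1/(-21 + 729) = 1/708 ≈ 0.0014124)
1/(I + t) = 1/(-117 + 1/708) = 1/(-82835/708) = -708/82835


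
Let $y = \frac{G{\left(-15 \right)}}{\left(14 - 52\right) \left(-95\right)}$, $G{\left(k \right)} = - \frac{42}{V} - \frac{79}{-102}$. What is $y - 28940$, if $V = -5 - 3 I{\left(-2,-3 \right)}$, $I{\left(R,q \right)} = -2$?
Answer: $- \frac{2131258201}{73644} \approx -28940.0$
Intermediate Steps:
$V = 1$ ($V = -5 - -6 = -5 + 6 = 1$)
$G{\left(k \right)} = - \frac{4205}{102}$ ($G{\left(k \right)} = - \frac{42}{1} - \frac{79}{-102} = \left(-42\right) 1 - - \frac{79}{102} = -42 + \frac{79}{102} = - \frac{4205}{102}$)
$y = - \frac{841}{73644}$ ($y = - \frac{4205}{102 \left(14 - 52\right) \left(-95\right)} = - \frac{4205}{102 \left(\left(-38\right) \left(-95\right)\right)} = - \frac{4205}{102 \cdot 3610} = \left(- \frac{4205}{102}\right) \frac{1}{3610} = - \frac{841}{73644} \approx -0.01142$)
$y - 28940 = - \frac{841}{73644} - 28940 = - \frac{2131258201}{73644}$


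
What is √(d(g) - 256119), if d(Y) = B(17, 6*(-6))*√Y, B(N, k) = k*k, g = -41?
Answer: √(-256119 + 1296*I*√41) ≈ 8.1976 + 506.15*I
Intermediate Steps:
B(N, k) = k²
d(Y) = 1296*√Y (d(Y) = (6*(-6))²*√Y = (-36)²*√Y = 1296*√Y)
√(d(g) - 256119) = √(1296*√(-41) - 256119) = √(1296*(I*√41) - 256119) = √(1296*I*√41 - 256119) = √(-256119 + 1296*I*√41)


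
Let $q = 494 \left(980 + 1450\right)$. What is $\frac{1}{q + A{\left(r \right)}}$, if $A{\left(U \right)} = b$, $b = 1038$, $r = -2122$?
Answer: $\frac{1}{1201458} \approx 8.3232 \cdot 10^{-7}$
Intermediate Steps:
$A{\left(U \right)} = 1038$
$q = 1200420$ ($q = 494 \cdot 2430 = 1200420$)
$\frac{1}{q + A{\left(r \right)}} = \frac{1}{1200420 + 1038} = \frac{1}{1201458}$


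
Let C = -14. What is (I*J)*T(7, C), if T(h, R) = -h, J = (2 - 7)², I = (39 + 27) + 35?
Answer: -17675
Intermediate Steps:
I = 101 (I = 66 + 35 = 101)
J = 25 (J = (-5)² = 25)
(I*J)*T(7, C) = (101*25)*(-1*7) = 2525*(-7) = -17675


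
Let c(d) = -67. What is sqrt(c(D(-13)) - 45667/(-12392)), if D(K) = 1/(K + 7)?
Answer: I*sqrt(2430681506)/6196 ≈ 7.9571*I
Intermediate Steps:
D(K) = 1/(7 + K)
sqrt(c(D(-13)) - 45667/(-12392)) = sqrt(-67 - 45667/(-12392)) = sqrt(-67 - 45667*(-1/12392)) = sqrt(-67 + 45667/12392) = sqrt(-784597/12392) = I*sqrt(2430681506)/6196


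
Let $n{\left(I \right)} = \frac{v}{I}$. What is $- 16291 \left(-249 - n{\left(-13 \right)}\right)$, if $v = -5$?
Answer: $\frac{52815422}{13} \approx 4.0627 \cdot 10^{6}$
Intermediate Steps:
$n{\left(I \right)} = - \frac{5}{I}$
$- 16291 \left(-249 - n{\left(-13 \right)}\right) = - 16291 \left(-249 - - \frac{5}{-13}\right) = - 16291 \left(-249 - \left(-5\right) \left(- \frac{1}{13}\right)\right) = - 16291 \left(-249 - \frac{5}{13}\right) = \left(-16291\right) \left(- \frac{3242}{13}\right) = \frac{52815422}{13}$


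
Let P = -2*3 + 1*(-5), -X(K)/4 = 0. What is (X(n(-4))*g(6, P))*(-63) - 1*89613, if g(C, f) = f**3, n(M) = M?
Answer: -89613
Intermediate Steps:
X(K) = 0 (X(K) = -4*0 = 0)
P = -11 (P = -6 - 5 = -11)
(X(n(-4))*g(6, P))*(-63) - 1*89613 = (0*(-11)**3)*(-63) - 1*89613 = (0*(-1331))*(-63) - 89613 = 0*(-63) - 89613 = 0 - 89613 = -89613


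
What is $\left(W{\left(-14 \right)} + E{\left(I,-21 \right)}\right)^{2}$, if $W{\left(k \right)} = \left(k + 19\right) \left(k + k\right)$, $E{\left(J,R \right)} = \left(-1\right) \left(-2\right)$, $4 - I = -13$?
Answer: $19044$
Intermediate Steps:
$I = 17$ ($I = 4 - -13 = 4 + 13 = 17$)
$E{\left(J,R \right)} = 2$
$W{\left(k \right)} = 2 k \left(19 + k\right)$ ($W{\left(k \right)} = \left(19 + k\right) 2 k = 2 k \left(19 + k\right)$)
$\left(W{\left(-14 \right)} + E{\left(I,-21 \right)}\right)^{2} = \left(2 \left(-14\right) \left(19 - 14\right) + 2\right)^{2} = \left(2 \left(-14\right) 5 + 2\right)^{2} = \left(-140 + 2\right)^{2} = \left(-138\right)^{2} = 19044$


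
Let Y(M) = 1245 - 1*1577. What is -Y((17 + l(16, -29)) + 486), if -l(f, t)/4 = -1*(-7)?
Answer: 332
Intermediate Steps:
l(f, t) = -28 (l(f, t) = -(-4)*(-7) = -4*7 = -28)
Y(M) = -332 (Y(M) = 1245 - 1577 = -332)
-Y((17 + l(16, -29)) + 486) = -1*(-332) = 332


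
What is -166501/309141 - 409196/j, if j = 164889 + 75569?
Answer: -83267879047/37167713289 ≈ -2.2403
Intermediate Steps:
j = 240458
-166501/309141 - 409196/j = -166501/309141 - 409196/240458 = -166501*1/309141 - 409196*1/240458 = -166501/309141 - 204598/120229 = -83267879047/37167713289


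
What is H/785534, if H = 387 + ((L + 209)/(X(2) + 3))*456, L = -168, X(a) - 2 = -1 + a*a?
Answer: 1362/392767 ≈ 0.0034677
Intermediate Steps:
X(a) = 1 + a² (X(a) = 2 + (-1 + a*a) = 2 + (-1 + a²) = 1 + a²)
H = 2724 (H = 387 + ((-168 + 209)/((1 + 2²) + 3))*456 = 387 + (41/((1 + 4) + 3))*456 = 387 + (41/(5 + 3))*456 = 387 + (41/8)*456 = 387 + 2337 = 2724)
H/785534 = 2724/785534 = 2724*(1/785534) = 1362/392767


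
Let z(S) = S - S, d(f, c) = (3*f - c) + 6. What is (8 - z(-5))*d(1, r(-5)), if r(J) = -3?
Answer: 96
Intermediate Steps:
d(f, c) = 6 - c + 3*f (d(f, c) = (-c + 3*f) + 6 = 6 - c + 3*f)
z(S) = 0
(8 - z(-5))*d(1, r(-5)) = (8 - 1*0)*(6 - 1*(-3) + 3*1) = (8 + 0)*(6 + 3 + 3) = 8*12 = 96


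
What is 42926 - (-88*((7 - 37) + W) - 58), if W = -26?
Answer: 38056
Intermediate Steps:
42926 - (-88*((7 - 37) + W) - 58) = 42926 - (-88*((7 - 37) - 26) - 58) = 42926 - (-88*(-30 - 26) - 58) = 42926 - (-88*(-56) - 58) = 42926 - (4928 - 58) = 42926 - 1*4870 = 42926 - 4870 = 38056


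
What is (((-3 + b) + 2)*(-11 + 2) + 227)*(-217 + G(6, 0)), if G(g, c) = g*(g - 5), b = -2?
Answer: -53594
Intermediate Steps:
G(g, c) = g*(-5 + g)
(((-3 + b) + 2)*(-11 + 2) + 227)*(-217 + G(6, 0)) = (((-3 - 2) + 2)*(-11 + 2) + 227)*(-217 + 6*(-5 + 6)) = ((-5 + 2)*(-9) + 227)*(-217 + 6*1) = (-3*(-9) + 227)*(-217 + 6) = (27 + 227)*(-211) = 254*(-211) = -53594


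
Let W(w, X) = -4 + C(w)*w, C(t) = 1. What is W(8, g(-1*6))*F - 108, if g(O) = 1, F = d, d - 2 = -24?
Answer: -196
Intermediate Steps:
d = -22 (d = 2 - 24 = -22)
F = -22
W(w, X) = -4 + w (W(w, X) = -4 + 1*w = -4 + w)
W(8, g(-1*6))*F - 108 = (-4 + 8)*(-22) - 108 = 4*(-22) - 108 = -88 - 108 = -196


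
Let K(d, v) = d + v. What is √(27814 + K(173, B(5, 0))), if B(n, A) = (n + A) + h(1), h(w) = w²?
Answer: √27993 ≈ 167.31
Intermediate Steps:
B(n, A) = 1 + A + n (B(n, A) = (n + A) + 1² = (A + n) + 1 = 1 + A + n)
√(27814 + K(173, B(5, 0))) = √(27814 + (173 + (1 + 0 + 5))) = √(27814 + (173 + 6)) = √(27814 + 179) = √27993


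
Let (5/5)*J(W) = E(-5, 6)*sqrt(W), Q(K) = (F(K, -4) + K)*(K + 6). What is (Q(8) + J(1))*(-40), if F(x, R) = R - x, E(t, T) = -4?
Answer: 2400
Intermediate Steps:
Q(K) = -24 - 4*K (Q(K) = ((-4 - K) + K)*(K + 6) = -4*(6 + K) = -24 - 4*K)
J(W) = -4*sqrt(W)
(Q(8) + J(1))*(-40) = ((-24 - 4*8) - 4*sqrt(1))*(-40) = ((-24 - 32) - 4*1)*(-40) = (-56 - 4)*(-40) = -60*(-40) = 2400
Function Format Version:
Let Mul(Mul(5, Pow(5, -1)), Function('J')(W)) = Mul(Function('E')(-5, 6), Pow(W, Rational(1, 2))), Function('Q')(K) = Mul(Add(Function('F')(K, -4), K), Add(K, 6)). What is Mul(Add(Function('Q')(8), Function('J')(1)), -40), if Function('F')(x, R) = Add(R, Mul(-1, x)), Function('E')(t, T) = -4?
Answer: 2400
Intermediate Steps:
Function('Q')(K) = Add(-24, Mul(-4, K)) (Function('Q')(K) = Mul(Add(Add(-4, Mul(-1, K)), K), Add(K, 6)) = Mul(-4, Add(6, K)) = Add(-24, Mul(-4, K)))
Function('J')(W) = Mul(-4, Pow(W, Rational(1, 2)))
Mul(Add(Function('Q')(8), Function('J')(1)), -40) = Mul(Add(Add(-24, Mul(-4, 8)), Mul(-4, Pow(1, Rational(1, 2)))), -40) = Mul(Add(Add(-24, -32), Mul(-4, 1)), -40) = Mul(Add(-56, -4), -40) = Mul(-60, -40) = 2400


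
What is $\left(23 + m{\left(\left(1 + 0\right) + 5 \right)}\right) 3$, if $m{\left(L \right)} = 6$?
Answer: $87$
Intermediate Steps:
$\left(23 + m{\left(\left(1 + 0\right) + 5 \right)}\right) 3 = \left(23 + 6\right) 3 = 29 \cdot 3 = 87$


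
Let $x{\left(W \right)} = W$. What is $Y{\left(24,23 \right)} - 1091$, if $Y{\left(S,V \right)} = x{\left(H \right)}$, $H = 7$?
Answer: $-1084$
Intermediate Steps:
$Y{\left(S,V \right)} = 7$
$Y{\left(24,23 \right)} - 1091 = 7 - 1091 = -1084$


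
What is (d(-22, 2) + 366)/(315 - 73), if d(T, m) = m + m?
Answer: 185/121 ≈ 1.5289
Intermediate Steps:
d(T, m) = 2*m
(d(-22, 2) + 366)/(315 - 73) = (2*2 + 366)/(315 - 73) = (4 + 366)/242 = 370*(1/242) = 185/121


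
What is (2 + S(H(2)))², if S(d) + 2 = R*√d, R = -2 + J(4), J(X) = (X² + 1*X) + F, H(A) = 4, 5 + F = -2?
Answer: 484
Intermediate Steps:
F = -7 (F = -5 - 2 = -7)
J(X) = -7 + X + X² (J(X) = (X² + 1*X) - 7 = (X² + X) - 7 = (X + X²) - 7 = -7 + X + X²)
R = 11 (R = -2 + (-7 + 4 + 4²) = -2 + (-7 + 4 + 16) = -2 + 13 = 11)
S(d) = -2 + 11*√d
(2 + S(H(2)))² = (2 + (-2 + 11*√4))² = (2 + (-2 + 11*2))² = (2 + (-2 + 22))² = (2 + 20)² = 22² = 484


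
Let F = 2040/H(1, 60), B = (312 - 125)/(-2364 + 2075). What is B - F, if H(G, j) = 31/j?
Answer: -2081141/527 ≈ -3949.0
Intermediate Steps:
B = -11/17 (B = 187/(-289) = 187*(-1/289) = -11/17 ≈ -0.64706)
F = 122400/31 (F = 2040/((31/60)) = 2040/((31*(1/60))) = 2040/(31/60) = 2040*(60/31) = 122400/31 ≈ 3948.4)
B - F = -11/17 - 1*122400/31 = -11/17 - 122400/31 = -2081141/527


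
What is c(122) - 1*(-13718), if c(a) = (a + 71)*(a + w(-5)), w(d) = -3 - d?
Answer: 37650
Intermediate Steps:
c(a) = (2 + a)*(71 + a) (c(a) = (a + 71)*(a + (-3 - 1*(-5))) = (71 + a)*(a + (-3 + 5)) = (71 + a)*(a + 2) = (71 + a)*(2 + a) = (2 + a)*(71 + a))
c(122) - 1*(-13718) = (142 + 122² + 73*122) - 1*(-13718) = (142 + 14884 + 8906) + 13718 = 23932 + 13718 = 37650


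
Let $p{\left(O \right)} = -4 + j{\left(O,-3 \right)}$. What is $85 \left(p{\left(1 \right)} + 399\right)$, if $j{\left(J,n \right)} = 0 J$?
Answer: $33575$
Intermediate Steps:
$j{\left(J,n \right)} = 0$
$p{\left(O \right)} = -4$ ($p{\left(O \right)} = -4 + 0 = -4$)
$85 \left(p{\left(1 \right)} + 399\right) = 85 \left(-4 + 399\right) = 85 \cdot 395 = 33575$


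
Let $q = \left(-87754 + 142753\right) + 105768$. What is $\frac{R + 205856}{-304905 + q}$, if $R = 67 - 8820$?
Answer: $- \frac{65701}{48046} \approx -1.3675$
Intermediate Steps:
$q = 160767$ ($q = 54999 + 105768 = 160767$)
$R = -8753$ ($R = 67 - 8820 = -8753$)
$\frac{R + 205856}{-304905 + q} = \frac{-8753 + 205856}{-304905 + 160767} = \frac{197103}{-144138} = 197103 \left(- \frac{1}{144138}\right) = - \frac{65701}{48046}$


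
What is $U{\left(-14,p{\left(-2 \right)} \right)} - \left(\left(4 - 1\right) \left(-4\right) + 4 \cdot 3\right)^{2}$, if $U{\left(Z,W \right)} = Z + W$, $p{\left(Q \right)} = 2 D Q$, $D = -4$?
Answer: $2$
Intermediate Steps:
$p{\left(Q \right)} = - 8 Q$ ($p{\left(Q \right)} = 2 \left(-4\right) Q = - 8 Q$)
$U{\left(Z,W \right)} = W + Z$
$U{\left(-14,p{\left(-2 \right)} \right)} - \left(\left(4 - 1\right) \left(-4\right) + 4 \cdot 3\right)^{2} = \left(\left(-8\right) \left(-2\right) - 14\right) - \left(\left(4 - 1\right) \left(-4\right) + 4 \cdot 3\right)^{2} = \left(16 - 14\right) - \left(3 \left(-4\right) + 12\right)^{2} = 2 - \left(-12 + 12\right)^{2} = 2 - 0^{2} = 2 - 0 = 2 + 0 = 2$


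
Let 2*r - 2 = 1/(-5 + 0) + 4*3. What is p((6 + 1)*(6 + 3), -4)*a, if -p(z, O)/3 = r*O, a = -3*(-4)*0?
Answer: 0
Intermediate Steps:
r = 69/10 (r = 1 + (1/(-5 + 0) + 4*3)/2 = 1 + (1/(-5) + 12)/2 = 1 + (-1/5 + 12)/2 = 1 + (1/2)*(59/5) = 1 + 59/10 = 69/10 ≈ 6.9000)
a = 0 (a = 12*0 = 0)
p(z, O) = -207*O/10
p((6 + 1)*(6 + 3), -4)*a = -207/10*(-4)*0 = (414/5)*0 = 0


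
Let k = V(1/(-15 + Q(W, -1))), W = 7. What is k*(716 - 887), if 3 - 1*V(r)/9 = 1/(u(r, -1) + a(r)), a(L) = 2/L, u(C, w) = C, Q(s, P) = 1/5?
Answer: -17083413/3659 ≈ -4668.9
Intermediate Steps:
Q(s, P) = 1/5
V(r) = 27 - 9/(r + 2/r)
k = 99903/3659 (k = 9*(6 + (-1 + 3/(-15 + 1/5))/(-15 + 1/5))/(2 + (1/(-15 + 1/5))**2) = 9*(6 + (-1 + 3/(-74/5))/(-74/5))/(2 + (1/(-74/5))**2) = 9*(6 - 5*(-1 + 3*(-5/74))/74)/(2 + (-5/74)**2) = 9*(6 - 5*(-1 - 15/74)/74)/(2 + 25/5476) = 9*(6 - 5/74*(-89/74))/(10977/5476) = 9*(5476/10977)*(6 + 445/5476) = 9*(5476/10977)*(33301/5476) = 99903/3659 ≈ 27.303)
k*(716 - 887) = 99903*(716 - 887)/3659 = (99903/3659)*(-171) = -17083413/3659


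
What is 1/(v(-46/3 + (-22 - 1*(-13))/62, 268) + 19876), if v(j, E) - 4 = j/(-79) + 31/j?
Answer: 42304026/840927599917 ≈ 5.0306e-5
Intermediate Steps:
v(j, E) = 4 + 31/j - j/79 (v(j, E) = 4 + (j/(-79) + 31/j) = 4 + (j*(-1/79) + 31/j) = 4 + (-j/79 + 31/j) = 4 + (31/j - j/79) = 4 + 31/j - j/79)
1/(v(-46/3 + (-22 - 1*(-13))/62, 268) + 19876) = 1/((4 + 31/(-46/3 + (-22 - 1*(-13))/62) - (-46/3 + (-22 - 1*(-13))/62)/79) + 19876) = 1/((4 + 31/(-46*⅓ + (-22 + 13)*(1/62)) - (-46*⅓ + (-22 + 13)*(1/62))/79) + 19876) = 1/((4 + 31/(-46/3 - 9*1/62) - (-46/3 - 9*1/62)/79) + 19876) = 1/((4 + 31/(-46/3 - 9/62) - (-46/3 - 9/62)/79) + 19876) = 1/((4 + 31/(-2879/186) - 1/79*(-2879/186)) + 19876) = 1/((4 + 31*(-186/2879) + 2879/14694) + 19876) = 1/((4 - 5766/2879 + 2879/14694) + 19876) = 1/(92779141/42304026 + 19876) = 1/(840927599917/42304026) = 42304026/840927599917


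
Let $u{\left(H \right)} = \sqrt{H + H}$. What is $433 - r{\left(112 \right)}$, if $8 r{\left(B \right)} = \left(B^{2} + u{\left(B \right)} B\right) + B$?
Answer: $-1149 - 56 \sqrt{14} \approx -1358.5$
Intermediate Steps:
$u{\left(H \right)} = \sqrt{2} \sqrt{H}$ ($u{\left(H \right)} = \sqrt{2 H} = \sqrt{2} \sqrt{H}$)
$r{\left(B \right)} = \frac{B}{8} + \frac{B^{2}}{8} + \frac{\sqrt{2} B^{\frac{3}{2}}}{8}$ ($r{\left(B \right)} = \frac{\left(B^{2} + \sqrt{2} \sqrt{B} B\right) + B}{8} = \frac{\left(B^{2} + \sqrt{2} B^{\frac{3}{2}}\right) + B}{8} = \frac{B + B^{2} + \sqrt{2} B^{\frac{3}{2}}}{8} = \frac{B}{8} + \frac{B^{2}}{8} + \frac{\sqrt{2} B^{\frac{3}{2}}}{8}$)
$433 - r{\left(112 \right)} = 433 - \frac{1}{8} \cdot 112 \left(1 + 112 + \sqrt{2} \sqrt{112}\right) = 433 - \frac{1}{8} \cdot 112 \left(1 + 112 + \sqrt{2} \cdot 4 \sqrt{7}\right) = 433 - \frac{1}{8} \cdot 112 \left(1 + 112 + 4 \sqrt{14}\right) = 433 - \frac{1}{8} \cdot 112 \left(113 + 4 \sqrt{14}\right) = 433 - \left(1582 + 56 \sqrt{14}\right) = -1149 - 56 \sqrt{14}$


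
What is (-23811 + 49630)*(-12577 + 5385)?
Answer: -185690248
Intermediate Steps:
(-23811 + 49630)*(-12577 + 5385) = 25819*(-7192) = -185690248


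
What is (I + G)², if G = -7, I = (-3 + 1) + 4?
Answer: 25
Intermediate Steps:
I = 2 (I = -2 + 4 = 2)
(I + G)² = (2 - 7)² = (-5)² = 25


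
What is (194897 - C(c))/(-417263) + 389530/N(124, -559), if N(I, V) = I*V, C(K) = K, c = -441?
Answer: -8003477509/1314681914 ≈ -6.0878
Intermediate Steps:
(194897 - C(c))/(-417263) + 389530/N(124, -559) = (194897 - 1*(-441))/(-417263) + 389530/((124*(-559))) = (194897 + 441)*(-1/417263) + 389530/(-69316) = 195338*(-1/417263) + 389530*(-1/69316) = -17758/37933 - 194765/34658 = -8003477509/1314681914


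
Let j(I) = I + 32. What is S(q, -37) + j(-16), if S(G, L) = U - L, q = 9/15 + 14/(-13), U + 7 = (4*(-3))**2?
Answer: 190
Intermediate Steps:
U = 137 (U = -7 + (4*(-3))**2 = -7 + (-12)**2 = -7 + 144 = 137)
q = -31/65 (q = 9*(1/15) + 14*(-1/13) = 3/5 - 14/13 = -31/65 ≈ -0.47692)
S(G, L) = 137 - L
j(I) = 32 + I
S(q, -37) + j(-16) = (137 - 1*(-37)) + (32 - 16) = (137 + 37) + 16 = 174 + 16 = 190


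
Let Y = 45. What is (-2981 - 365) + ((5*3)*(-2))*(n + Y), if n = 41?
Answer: -5926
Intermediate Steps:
(-2981 - 365) + ((5*3)*(-2))*(n + Y) = (-2981 - 365) + ((5*3)*(-2))*(41 + 45) = -3346 + (15*(-2))*86 = -3346 - 30*86 = -3346 - 2580 = -5926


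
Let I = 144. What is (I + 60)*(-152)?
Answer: -31008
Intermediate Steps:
(I + 60)*(-152) = (144 + 60)*(-152) = 204*(-152) = -31008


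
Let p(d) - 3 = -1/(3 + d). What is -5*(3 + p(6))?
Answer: -265/9 ≈ -29.444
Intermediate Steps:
p(d) = 3 - 1/(3 + d)
-5*(3 + p(6)) = -5*(3 + (8 + 3*6)/(3 + 6)) = -5*(3 + (8 + 18)/9) = -5*(3 + (⅑)*26) = -5*(3 + 26/9) = -5*53/9 = -265/9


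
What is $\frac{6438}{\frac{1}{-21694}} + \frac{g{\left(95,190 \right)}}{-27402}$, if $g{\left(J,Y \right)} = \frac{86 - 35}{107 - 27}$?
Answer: $- \frac{102056719059857}{730720} \approx -1.3967 \cdot 10^{8}$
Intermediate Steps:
$g{\left(J,Y \right)} = \frac{51}{80}$
$\frac{6438}{\frac{1}{-21694}} + \frac{g{\left(95,190 \right)}}{-27402} = \frac{6438}{\frac{1}{-21694}} + \frac{51}{80 \left(-27402\right)} = \frac{6438}{- \frac{1}{21694}} + \frac{51}{80} \left(- \frac{1}{27402}\right) = 6438 \left(-21694\right) - \frac{17}{730720} = -139665972 - \frac{17}{730720} = - \frac{102056719059857}{730720}$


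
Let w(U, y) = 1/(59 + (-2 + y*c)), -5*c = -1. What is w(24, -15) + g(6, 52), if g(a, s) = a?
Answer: 325/54 ≈ 6.0185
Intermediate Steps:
c = ⅕ (c = -⅕*(-1) = ⅕ ≈ 0.20000)
w(U, y) = 1/(57 + y/5) (w(U, y) = 1/(59 + (-2 + y*(⅕))) = 1/(59 + (-2 + y/5)) = 1/(57 + y/5))
w(24, -15) + g(6, 52) = 5/(285 - 15) + 6 = 5/270 + 6 = 5*(1/270) + 6 = 1/54 + 6 = 325/54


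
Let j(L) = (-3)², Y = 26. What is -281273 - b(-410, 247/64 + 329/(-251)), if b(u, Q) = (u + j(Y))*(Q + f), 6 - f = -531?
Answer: -1042778563/16064 ≈ -64914.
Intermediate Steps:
f = 537 (f = 6 - 1*(-531) = 6 + 531 = 537)
j(L) = 9
b(u, Q) = (9 + u)*(537 + Q) (b(u, Q) = (u + 9)*(Q + 537) = (9 + u)*(537 + Q))
-281273 - b(-410, 247/64 + 329/(-251)) = -281273 - (4833 + 9*(247/64 + 329/(-251)) + 537*(-410) + (247/64 + 329/(-251))*(-410)) = -281273 - (4833 + 9*(247*(1/64) + 329*(-1/251)) - 220170 + (247*(1/64) + 329*(-1/251))*(-410)) = -281273 - (4833 + 9*(247/64 - 329/251) - 220170 + (247/64 - 329/251)*(-410)) = -281273 - (4833 + 9*(40941/16064) - 220170 + (40941/16064)*(-410)) = -281273 - (4833 + 368469/16064 - 220170 - 8392905/8032) = -281273 - 1*(-3475590909/16064) = -281273 + 3475590909/16064 = -1042778563/16064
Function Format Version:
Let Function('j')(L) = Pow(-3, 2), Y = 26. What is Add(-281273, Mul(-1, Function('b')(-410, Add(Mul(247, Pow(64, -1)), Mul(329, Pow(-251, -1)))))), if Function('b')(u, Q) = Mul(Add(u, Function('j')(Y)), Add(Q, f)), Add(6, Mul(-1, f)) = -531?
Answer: Rational(-1042778563, 16064) ≈ -64914.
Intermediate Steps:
f = 537 (f = Add(6, Mul(-1, -531)) = Add(6, 531) = 537)
Function('j')(L) = 9
Function('b')(u, Q) = Mul(Add(9, u), Add(537, Q)) (Function('b')(u, Q) = Mul(Add(u, 9), Add(Q, 537)) = Mul(Add(9, u), Add(537, Q)))
Add(-281273, Mul(-1, Function('b')(-410, Add(Mul(247, Pow(64, -1)), Mul(329, Pow(-251, -1)))))) = Add(-281273, Mul(-1, Add(4833, Mul(9, Add(Mul(247, Pow(64, -1)), Mul(329, Pow(-251, -1)))), Mul(537, -410), Mul(Add(Mul(247, Pow(64, -1)), Mul(329, Pow(-251, -1))), -410)))) = Add(-281273, Mul(-1, Add(4833, Mul(9, Add(Mul(247, Rational(1, 64)), Mul(329, Rational(-1, 251)))), -220170, Mul(Add(Mul(247, Rational(1, 64)), Mul(329, Rational(-1, 251))), -410)))) = Add(-281273, Mul(-1, Add(4833, Mul(9, Add(Rational(247, 64), Rational(-329, 251))), -220170, Mul(Add(Rational(247, 64), Rational(-329, 251)), -410)))) = Add(-281273, Mul(-1, Add(4833, Mul(9, Rational(40941, 16064)), -220170, Mul(Rational(40941, 16064), -410)))) = Add(-281273, Mul(-1, Add(4833, Rational(368469, 16064), -220170, Rational(-8392905, 8032)))) = Add(-281273, Mul(-1, Rational(-3475590909, 16064))) = Add(-281273, Rational(3475590909, 16064)) = Rational(-1042778563, 16064)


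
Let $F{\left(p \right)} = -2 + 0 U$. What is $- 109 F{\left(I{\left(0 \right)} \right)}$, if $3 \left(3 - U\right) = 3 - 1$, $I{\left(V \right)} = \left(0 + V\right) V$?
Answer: $218$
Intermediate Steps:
$I{\left(V \right)} = V^{2}$ ($I{\left(V \right)} = V V = V^{2}$)
$U = \frac{7}{3}$ ($U = 3 - \frac{3 - 1}{3} = 3 - \frac{2}{3} = \frac{7}{3} \approx 2.3333$)
$F{\left(p \right)} = -2$ ($F{\left(p \right)} = -2 + 0 \cdot \frac{7}{3} = -2 + 0 = -2$)
$- 109 F{\left(I{\left(0 \right)} \right)} = \left(-109\right) \left(-2\right) = 218$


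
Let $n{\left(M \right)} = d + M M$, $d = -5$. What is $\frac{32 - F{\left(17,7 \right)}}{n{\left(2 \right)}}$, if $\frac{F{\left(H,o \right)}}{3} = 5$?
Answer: $-17$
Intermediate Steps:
$F{\left(H,o \right)} = 15$ ($F{\left(H,o \right)} = 3 \cdot 5 = 15$)
$n{\left(M \right)} = -5 + M^{2}$ ($n{\left(M \right)} = -5 + M M = -5 + M^{2}$)
$\frac{32 - F{\left(17,7 \right)}}{n{\left(2 \right)}} = \frac{32 - 15}{-5 + 2^{2}} = \frac{32 - 15}{-5 + 4} = \frac{17}{-1} = 17 \left(-1\right) = -17$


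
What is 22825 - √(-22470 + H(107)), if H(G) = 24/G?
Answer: 22825 - I*√257256462/107 ≈ 22825.0 - 149.9*I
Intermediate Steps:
22825 - √(-22470 + H(107)) = 22825 - √(-22470 + 24/107) = 22825 - √(-2404266/107) = 22825 - I*√257256462/107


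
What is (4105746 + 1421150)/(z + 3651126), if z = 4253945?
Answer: 5526896/7905071 ≈ 0.69916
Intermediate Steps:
(4105746 + 1421150)/(z + 3651126) = (4105746 + 1421150)/(4253945 + 3651126) = 5526896/7905071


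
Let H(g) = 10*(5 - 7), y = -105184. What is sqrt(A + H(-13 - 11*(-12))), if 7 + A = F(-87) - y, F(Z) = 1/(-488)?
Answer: sqrt(6260627030)/244 ≈ 324.28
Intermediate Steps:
F(Z) = -1/488
H(g) = -20 (H(g) = 10*(-2) = -20)
A = 51326375/488 (A = -7 + (-1/488 - 1*(-105184)) = -7 + (-1/488 + 105184) = -7 + 51329791/488 = 51326375/488 ≈ 1.0518e+5)
sqrt(A + H(-13 - 11*(-12))) = sqrt(51326375/488 - 20) = sqrt(51316615/488) = sqrt(6260627030)/244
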